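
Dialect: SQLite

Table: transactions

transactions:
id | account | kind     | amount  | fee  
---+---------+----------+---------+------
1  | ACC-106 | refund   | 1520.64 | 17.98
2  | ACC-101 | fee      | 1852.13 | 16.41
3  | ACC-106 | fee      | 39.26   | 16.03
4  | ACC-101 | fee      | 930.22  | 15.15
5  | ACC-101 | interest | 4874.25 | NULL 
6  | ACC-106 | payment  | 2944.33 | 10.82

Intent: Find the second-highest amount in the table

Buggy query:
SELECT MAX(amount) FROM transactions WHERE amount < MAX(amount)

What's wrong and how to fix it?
Bug: MAX(amount) on the right of the comparison is an aggregate-in-WHERE error

Fix: Put the inner MAX in a scalar subquery

Corrected query:
SELECT MAX(amount) FROM transactions WHERE amount < (SELECT MAX(amount) FROM transactions)

Result:
MAX(amount)
-----------
2944.33    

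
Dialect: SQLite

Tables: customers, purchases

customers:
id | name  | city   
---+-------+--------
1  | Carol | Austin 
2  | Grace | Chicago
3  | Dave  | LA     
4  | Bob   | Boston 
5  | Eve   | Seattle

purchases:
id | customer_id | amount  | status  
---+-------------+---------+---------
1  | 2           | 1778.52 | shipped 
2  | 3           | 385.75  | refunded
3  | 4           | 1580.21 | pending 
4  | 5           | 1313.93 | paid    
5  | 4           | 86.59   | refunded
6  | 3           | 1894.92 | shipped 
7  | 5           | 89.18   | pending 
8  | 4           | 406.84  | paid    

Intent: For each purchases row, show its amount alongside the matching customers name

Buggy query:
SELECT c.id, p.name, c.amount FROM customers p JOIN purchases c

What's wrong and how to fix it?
Bug: JOIN with no ON clause produces a cartesian product; every purchases row pairs with every customers row

Fix: Specify the join condition linking the foreign key to the parent id

Corrected query:
SELECT c.id, p.name, c.amount FROM customers p JOIN purchases c ON c.customer_id = p.id

Result:
id | name  | amount 
---+-------+--------
1  | Grace | 1778.52
2  | Dave  | 385.75 
3  | Bob   | 1580.21
4  | Eve   | 1313.93
5  | Bob   | 86.59  
6  | Dave  | 1894.92
7  | Eve   | 89.18  
8  | Bob   | 406.84 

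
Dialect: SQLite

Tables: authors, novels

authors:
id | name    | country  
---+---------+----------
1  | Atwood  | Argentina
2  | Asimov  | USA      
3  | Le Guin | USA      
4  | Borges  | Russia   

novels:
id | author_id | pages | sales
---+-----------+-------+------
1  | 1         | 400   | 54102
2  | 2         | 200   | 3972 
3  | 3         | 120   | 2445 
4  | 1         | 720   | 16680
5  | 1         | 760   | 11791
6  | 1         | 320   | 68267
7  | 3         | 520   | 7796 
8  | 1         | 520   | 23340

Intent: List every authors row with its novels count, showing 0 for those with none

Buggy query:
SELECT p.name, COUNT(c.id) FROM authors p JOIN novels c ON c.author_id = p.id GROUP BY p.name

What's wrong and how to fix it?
Bug: INNER JOIN drops authors rows that have no matching novels rows

Fix: Switch to LEFT JOIN to retain unmatched parent rows

Corrected query:
SELECT p.name, COUNT(c.id) FROM authors p LEFT JOIN novels c ON c.author_id = p.id GROUP BY p.name

Result:
name    | COUNT(c.id)
--------+------------
Asimov  | 1          
Atwood  | 5          
Borges  | 0          
Le Guin | 2          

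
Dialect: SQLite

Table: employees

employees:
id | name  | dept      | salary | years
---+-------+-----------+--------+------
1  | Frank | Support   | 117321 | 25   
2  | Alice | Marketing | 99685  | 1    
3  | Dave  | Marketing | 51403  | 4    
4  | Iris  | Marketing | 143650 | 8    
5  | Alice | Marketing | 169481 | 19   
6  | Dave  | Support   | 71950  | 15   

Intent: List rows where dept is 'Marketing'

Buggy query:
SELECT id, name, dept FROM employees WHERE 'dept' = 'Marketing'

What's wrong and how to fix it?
Bug: 'dept' in single quotes is a string literal, not the column; the comparison is literal-vs-literal and never true

Fix: Reference the column as dept without single quotes

Corrected query:
SELECT id, name, dept FROM employees WHERE dept = 'Marketing'

Result:
id | name  | dept     
---+-------+----------
2  | Alice | Marketing
3  | Dave  | Marketing
4  | Iris  | Marketing
5  | Alice | Marketing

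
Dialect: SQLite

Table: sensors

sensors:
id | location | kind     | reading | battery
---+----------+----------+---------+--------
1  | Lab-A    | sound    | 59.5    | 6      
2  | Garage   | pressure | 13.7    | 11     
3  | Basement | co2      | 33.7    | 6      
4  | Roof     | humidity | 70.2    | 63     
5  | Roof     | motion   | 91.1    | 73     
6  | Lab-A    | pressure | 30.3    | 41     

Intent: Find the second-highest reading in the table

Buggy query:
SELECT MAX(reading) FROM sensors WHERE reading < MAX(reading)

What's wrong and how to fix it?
Bug: The inner MAX is an aggregate inside WHERE, which is not allowed

Fix: Compute the overall MAX in a subquery, then take MAX of rows below it

Corrected query:
SELECT MAX(reading) FROM sensors WHERE reading < (SELECT MAX(reading) FROM sensors)

Result:
MAX(reading)
------------
70.2        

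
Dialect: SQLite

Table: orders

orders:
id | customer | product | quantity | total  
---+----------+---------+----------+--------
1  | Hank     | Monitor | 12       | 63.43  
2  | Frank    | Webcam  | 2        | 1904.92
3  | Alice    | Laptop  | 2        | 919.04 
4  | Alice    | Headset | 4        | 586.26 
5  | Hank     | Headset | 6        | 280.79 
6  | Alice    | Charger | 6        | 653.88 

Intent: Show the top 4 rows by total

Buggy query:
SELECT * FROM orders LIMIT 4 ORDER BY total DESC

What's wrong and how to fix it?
Bug: LIMIT must come after ORDER BY

Fix: Sort with ORDER BY, then apply LIMIT

Corrected query:
SELECT * FROM orders ORDER BY total DESC LIMIT 4

Result:
id | customer | product | quantity | total  
---+----------+---------+----------+--------
2  | Frank    | Webcam  | 2        | 1904.92
3  | Alice    | Laptop  | 2        | 919.04 
6  | Alice    | Charger | 6        | 653.88 
4  | Alice    | Headset | 4        | 586.26 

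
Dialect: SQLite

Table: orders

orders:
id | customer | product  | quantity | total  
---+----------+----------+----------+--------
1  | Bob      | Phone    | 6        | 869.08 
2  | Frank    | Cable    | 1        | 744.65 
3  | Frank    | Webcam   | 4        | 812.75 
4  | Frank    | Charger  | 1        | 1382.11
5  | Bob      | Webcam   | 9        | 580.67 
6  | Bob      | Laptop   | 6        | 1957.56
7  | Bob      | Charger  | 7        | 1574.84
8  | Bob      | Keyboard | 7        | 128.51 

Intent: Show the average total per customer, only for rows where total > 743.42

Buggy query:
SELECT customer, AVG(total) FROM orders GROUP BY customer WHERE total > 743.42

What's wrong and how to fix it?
Bug: Row-level WHERE must come before GROUP BY in the clause order

Fix: Place WHERE between FROM and GROUP BY

Corrected query:
SELECT customer, AVG(total) FROM orders WHERE total > 743.42 GROUP BY customer

Result:
customer | AVG(total)
---------+-----------
Bob      | 1467.16   
Frank    | 979.836667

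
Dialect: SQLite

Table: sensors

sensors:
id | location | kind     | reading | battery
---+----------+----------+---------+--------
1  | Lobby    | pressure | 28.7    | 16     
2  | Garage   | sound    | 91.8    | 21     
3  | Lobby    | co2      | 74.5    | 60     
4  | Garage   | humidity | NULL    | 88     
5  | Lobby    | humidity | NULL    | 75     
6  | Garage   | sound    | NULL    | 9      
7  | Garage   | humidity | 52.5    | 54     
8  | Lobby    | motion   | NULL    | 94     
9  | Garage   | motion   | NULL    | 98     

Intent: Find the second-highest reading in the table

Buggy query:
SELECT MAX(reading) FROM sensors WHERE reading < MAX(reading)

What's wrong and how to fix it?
Bug: MAX(reading) on the right of the comparison is an aggregate-in-WHERE error

Fix: Put the inner MAX in a scalar subquery

Corrected query:
SELECT MAX(reading) FROM sensors WHERE reading < (SELECT MAX(reading) FROM sensors)

Result:
MAX(reading)
------------
74.5        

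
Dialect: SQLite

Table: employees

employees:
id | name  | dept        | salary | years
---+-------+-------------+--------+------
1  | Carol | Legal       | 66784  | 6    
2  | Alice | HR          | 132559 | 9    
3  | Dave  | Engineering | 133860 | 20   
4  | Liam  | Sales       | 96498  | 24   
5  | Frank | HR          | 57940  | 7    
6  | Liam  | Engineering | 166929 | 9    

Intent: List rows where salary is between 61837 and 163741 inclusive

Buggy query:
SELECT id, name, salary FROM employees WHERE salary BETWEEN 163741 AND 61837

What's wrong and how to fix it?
Bug: The bounds are reversed; BETWEEN a AND b requires a <= b to match anything

Fix: Swap the bounds so the smaller value comes first

Corrected query:
SELECT id, name, salary FROM employees WHERE salary BETWEEN 61837 AND 163741

Result:
id | name  | salary
---+-------+-------
1  | Carol | 66784 
2  | Alice | 132559
3  | Dave  | 133860
4  | Liam  | 96498 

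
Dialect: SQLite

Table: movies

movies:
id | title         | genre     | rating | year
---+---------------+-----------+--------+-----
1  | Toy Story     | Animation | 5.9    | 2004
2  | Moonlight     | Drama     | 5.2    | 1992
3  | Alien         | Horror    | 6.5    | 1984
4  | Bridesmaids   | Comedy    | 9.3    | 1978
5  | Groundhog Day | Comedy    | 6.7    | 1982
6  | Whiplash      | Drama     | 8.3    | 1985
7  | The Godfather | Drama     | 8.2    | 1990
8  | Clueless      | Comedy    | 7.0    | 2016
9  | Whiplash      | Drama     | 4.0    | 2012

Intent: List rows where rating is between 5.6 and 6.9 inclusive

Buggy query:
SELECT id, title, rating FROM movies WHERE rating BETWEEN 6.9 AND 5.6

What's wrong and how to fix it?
Bug: The bounds are reversed; BETWEEN a AND b requires a <= b to match anything

Fix: Swap the bounds so the smaller value comes first

Corrected query:
SELECT id, title, rating FROM movies WHERE rating BETWEEN 5.6 AND 6.9

Result:
id | title         | rating
---+---------------+-------
1  | Toy Story     | 5.9   
3  | Alien         | 6.5   
5  | Groundhog Day | 6.7   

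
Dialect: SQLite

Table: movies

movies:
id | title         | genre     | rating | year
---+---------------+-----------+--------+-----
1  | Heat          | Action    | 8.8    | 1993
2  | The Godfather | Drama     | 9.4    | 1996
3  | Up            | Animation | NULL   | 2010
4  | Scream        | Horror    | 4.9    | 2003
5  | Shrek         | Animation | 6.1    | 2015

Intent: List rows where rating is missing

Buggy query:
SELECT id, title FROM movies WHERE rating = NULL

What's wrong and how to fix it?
Bug: Comparing to NULL with '=' never matches; NULL = NULL is unknown, not true

Fix: Replace '= NULL' with 'IS NULL'

Corrected query:
SELECT id, title FROM movies WHERE rating IS NULL

Result:
id | title
---+------
3  | Up   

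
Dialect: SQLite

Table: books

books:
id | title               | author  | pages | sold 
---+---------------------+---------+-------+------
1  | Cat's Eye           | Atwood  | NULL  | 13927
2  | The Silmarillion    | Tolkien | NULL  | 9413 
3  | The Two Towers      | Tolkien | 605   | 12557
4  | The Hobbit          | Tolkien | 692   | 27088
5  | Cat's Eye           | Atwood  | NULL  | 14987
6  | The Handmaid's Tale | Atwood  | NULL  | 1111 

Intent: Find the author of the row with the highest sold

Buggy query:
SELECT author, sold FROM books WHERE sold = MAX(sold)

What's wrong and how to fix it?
Bug: MAX(sold) is an aggregate and cannot be used directly in WHERE

Fix: Wrap MAX in a scalar subquery so WHERE compares against a single value

Corrected query:
SELECT author, sold FROM books WHERE sold = (SELECT MAX(sold) FROM books)

Result:
author  | sold 
--------+------
Tolkien | 27088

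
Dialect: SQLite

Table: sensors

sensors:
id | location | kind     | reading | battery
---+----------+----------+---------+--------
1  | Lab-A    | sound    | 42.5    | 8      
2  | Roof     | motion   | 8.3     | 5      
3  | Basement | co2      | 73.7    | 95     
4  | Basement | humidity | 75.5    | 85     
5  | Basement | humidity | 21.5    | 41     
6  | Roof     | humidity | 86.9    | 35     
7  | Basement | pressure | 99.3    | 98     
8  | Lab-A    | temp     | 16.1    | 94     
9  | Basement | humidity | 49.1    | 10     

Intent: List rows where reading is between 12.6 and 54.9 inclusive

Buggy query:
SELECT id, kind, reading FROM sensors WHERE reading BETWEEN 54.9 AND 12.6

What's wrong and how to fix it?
Bug: BETWEEN expects the lower bound first; with 54.9 AND 12.6 the range is empty

Fix: Swap the bounds so the smaller value comes first

Corrected query:
SELECT id, kind, reading FROM sensors WHERE reading BETWEEN 12.6 AND 54.9

Result:
id | kind     | reading
---+----------+--------
1  | sound    | 42.5   
5  | humidity | 21.5   
8  | temp     | 16.1   
9  | humidity | 49.1   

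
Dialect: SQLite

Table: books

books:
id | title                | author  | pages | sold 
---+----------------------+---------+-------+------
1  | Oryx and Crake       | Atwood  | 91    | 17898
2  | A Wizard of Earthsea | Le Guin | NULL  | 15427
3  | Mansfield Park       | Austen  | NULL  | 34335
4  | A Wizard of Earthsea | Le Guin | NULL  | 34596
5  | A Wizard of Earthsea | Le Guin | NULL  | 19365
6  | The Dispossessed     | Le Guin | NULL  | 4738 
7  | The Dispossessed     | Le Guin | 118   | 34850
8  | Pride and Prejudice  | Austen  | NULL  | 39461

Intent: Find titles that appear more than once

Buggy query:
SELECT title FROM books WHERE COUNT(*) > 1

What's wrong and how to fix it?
Bug: WHERE can't reference COUNT(*); aggregates are computed after WHERE

Fix: GROUP BY title, then filter groups with HAVING COUNT(*) > 1

Corrected query:
SELECT title FROM books GROUP BY title HAVING COUNT(*) > 1

Result:
title               
--------------------
A Wizard of Earthsea
The Dispossessed    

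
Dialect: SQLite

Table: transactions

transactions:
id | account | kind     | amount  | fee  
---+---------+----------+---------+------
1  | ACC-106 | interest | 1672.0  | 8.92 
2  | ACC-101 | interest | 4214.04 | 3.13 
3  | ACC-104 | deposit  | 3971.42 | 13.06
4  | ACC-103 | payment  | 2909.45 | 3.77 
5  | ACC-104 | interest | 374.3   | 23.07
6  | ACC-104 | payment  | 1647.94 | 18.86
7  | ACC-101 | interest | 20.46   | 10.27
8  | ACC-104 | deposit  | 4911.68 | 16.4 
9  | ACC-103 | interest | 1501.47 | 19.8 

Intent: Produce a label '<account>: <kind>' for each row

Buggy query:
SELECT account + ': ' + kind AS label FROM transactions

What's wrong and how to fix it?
Bug: '+' is numeric addition; on text columns SQLite converts them to 0 instead of concatenating

Fix: Replace + with || to concatenate text

Corrected query:
SELECT account || ': ' || kind AS label FROM transactions

Result:
label            
-----------------
ACC-106: interest
ACC-101: interest
ACC-104: deposit 
ACC-103: payment 
ACC-104: interest
ACC-104: payment 
ACC-101: interest
ACC-104: deposit 
ACC-103: interest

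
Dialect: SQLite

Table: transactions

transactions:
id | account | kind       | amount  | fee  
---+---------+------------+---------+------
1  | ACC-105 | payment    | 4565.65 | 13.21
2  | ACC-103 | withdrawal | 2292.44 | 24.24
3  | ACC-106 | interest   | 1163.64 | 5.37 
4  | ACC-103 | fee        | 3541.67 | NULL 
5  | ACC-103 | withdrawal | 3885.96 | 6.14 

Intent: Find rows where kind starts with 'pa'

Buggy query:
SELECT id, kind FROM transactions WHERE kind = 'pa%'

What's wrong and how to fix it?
Bug: '=' compares the literal string including the % character; pattern matching needs LIKE

Fix: Use LIKE for wildcard pattern matching

Corrected query:
SELECT id, kind FROM transactions WHERE kind LIKE 'pa%'

Result:
id | kind   
---+--------
1  | payment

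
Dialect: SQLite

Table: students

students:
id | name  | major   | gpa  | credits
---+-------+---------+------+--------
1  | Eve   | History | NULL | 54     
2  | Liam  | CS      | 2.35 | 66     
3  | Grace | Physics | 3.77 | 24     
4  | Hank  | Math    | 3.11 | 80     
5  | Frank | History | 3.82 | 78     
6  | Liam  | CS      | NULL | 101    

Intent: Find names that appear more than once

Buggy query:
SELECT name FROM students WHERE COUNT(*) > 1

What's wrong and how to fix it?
Bug: WHERE can't reference COUNT(*); aggregates are computed after WHERE

Fix: GROUP BY name, then filter groups with HAVING COUNT(*) > 1

Corrected query:
SELECT name FROM students GROUP BY name HAVING COUNT(*) > 1

Result:
name
----
Liam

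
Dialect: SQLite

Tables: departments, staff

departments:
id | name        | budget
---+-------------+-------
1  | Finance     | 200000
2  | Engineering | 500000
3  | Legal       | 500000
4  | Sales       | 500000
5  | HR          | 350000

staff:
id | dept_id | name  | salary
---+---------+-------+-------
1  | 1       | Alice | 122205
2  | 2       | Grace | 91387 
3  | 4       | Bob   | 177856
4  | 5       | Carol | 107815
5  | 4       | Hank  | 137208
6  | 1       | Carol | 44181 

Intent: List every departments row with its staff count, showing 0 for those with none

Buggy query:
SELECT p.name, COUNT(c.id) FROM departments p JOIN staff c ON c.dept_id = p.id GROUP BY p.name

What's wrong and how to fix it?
Bug: INNER JOIN drops departments rows that have no matching staff rows

Fix: Use LEFT JOIN so parents without children still appear (COUNT(c.id) gives 0)

Corrected query:
SELECT p.name, COUNT(c.id) FROM departments p LEFT JOIN staff c ON c.dept_id = p.id GROUP BY p.name

Result:
name        | COUNT(c.id)
------------+------------
Engineering | 1          
Finance     | 2          
HR          | 1          
Legal       | 0          
Sales       | 2          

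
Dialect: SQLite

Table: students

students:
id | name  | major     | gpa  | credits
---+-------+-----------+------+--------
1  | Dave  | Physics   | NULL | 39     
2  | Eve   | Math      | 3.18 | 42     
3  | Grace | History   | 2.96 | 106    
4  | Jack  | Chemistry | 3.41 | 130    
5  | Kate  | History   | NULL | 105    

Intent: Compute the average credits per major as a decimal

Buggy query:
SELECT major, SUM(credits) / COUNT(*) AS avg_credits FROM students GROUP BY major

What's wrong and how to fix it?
Bug: SUM(credits) and COUNT(*) are both integers; the division truncates the fractional part

Fix: Multiply by 1.0 (or CAST to REAL) to force floating-point division

Corrected query:
SELECT major, SUM(credits) * 1.0 / COUNT(*) AS avg_credits FROM students GROUP BY major

Result:
major     | avg_credits
----------+------------
Chemistry | 130        
History   | 105.5      
Math      | 42         
Physics   | 39         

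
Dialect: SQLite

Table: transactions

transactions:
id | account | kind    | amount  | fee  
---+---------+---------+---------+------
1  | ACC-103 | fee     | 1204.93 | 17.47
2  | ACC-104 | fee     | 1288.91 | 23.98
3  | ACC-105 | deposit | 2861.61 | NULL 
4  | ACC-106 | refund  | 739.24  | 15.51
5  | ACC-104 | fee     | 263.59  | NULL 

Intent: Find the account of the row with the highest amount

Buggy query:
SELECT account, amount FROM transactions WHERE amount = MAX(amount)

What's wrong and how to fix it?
Bug: MAX(amount) is an aggregate and cannot be used directly in WHERE

Fix: Use a subquery: WHERE amount = (SELECT MAX(amount) FROM transactions)

Corrected query:
SELECT account, amount FROM transactions WHERE amount = (SELECT MAX(amount) FROM transactions)

Result:
account | amount 
--------+--------
ACC-105 | 2861.61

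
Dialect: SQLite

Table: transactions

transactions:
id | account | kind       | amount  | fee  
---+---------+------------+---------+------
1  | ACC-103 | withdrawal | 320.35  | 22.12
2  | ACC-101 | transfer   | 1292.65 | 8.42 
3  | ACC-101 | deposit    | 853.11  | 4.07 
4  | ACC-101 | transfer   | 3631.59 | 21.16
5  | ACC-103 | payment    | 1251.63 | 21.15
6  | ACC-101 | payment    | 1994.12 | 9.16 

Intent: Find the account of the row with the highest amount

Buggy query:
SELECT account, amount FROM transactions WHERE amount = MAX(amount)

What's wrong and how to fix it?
Bug: MAX(amount) is an aggregate and cannot be used directly in WHERE

Fix: Wrap MAX in a scalar subquery so WHERE compares against a single value

Corrected query:
SELECT account, amount FROM transactions WHERE amount = (SELECT MAX(amount) FROM transactions)

Result:
account | amount 
--------+--------
ACC-101 | 3631.59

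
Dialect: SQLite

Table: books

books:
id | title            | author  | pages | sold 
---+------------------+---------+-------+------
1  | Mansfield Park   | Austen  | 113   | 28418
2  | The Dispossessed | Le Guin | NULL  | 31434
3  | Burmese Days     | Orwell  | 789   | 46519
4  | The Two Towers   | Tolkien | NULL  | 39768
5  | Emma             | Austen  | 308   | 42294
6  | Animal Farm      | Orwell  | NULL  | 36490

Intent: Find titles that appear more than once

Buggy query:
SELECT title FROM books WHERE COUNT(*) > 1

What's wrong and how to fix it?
Bug: WHERE can't reference COUNT(*); aggregates are computed after WHERE

Fix: Group first, then use HAVING for the count condition

Corrected query:
SELECT title FROM books GROUP BY title HAVING COUNT(*) > 1

Result:
(no rows)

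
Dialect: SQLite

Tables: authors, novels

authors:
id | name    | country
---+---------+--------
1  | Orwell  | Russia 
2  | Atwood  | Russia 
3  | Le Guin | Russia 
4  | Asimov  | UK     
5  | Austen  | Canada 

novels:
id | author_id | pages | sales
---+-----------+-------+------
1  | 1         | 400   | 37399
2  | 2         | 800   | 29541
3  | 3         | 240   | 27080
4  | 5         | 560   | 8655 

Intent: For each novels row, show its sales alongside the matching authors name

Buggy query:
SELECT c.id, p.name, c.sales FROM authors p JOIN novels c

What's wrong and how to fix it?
Bug: Missing join condition: each novels row is matched to all authors rows instead of just its own

Fix: Specify the join condition linking the foreign key to the parent id

Corrected query:
SELECT c.id, p.name, c.sales FROM authors p JOIN novels c ON c.author_id = p.id

Result:
id | name    | sales
---+---------+------
1  | Orwell  | 37399
2  | Atwood  | 29541
3  | Le Guin | 27080
4  | Austen  | 8655 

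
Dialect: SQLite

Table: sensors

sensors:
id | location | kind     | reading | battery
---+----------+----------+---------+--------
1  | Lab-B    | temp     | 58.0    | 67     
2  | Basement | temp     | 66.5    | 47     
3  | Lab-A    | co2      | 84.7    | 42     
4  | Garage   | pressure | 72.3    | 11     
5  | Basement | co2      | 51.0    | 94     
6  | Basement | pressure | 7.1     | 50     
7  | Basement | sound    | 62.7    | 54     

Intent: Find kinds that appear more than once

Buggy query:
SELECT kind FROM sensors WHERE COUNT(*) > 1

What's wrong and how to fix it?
Bug: WHERE can't reference COUNT(*); aggregates are computed after WHERE

Fix: Group first, then use HAVING for the count condition

Corrected query:
SELECT kind FROM sensors GROUP BY kind HAVING COUNT(*) > 1

Result:
kind    
--------
co2     
pressure
temp    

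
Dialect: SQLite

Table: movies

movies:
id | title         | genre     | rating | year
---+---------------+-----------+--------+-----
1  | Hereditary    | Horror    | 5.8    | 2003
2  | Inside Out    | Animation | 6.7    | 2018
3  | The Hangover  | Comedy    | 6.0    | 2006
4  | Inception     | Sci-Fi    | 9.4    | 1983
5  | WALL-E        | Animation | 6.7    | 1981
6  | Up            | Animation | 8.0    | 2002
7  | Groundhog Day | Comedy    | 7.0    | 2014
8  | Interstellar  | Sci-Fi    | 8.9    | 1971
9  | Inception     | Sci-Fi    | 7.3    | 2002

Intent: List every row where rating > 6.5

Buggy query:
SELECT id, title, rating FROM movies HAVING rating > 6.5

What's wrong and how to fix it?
Bug: HAVING filters the output of aggregation, but this query has no GROUP BY and no aggregate functions, so SQLite rejects it (HAVING clause on a non-aggregate query); the condition here is per row

Fix: Replace HAVING with WHERE since the condition applies to individual rows

Corrected query:
SELECT id, title, rating FROM movies WHERE rating > 6.5

Result:
id | title         | rating
---+---------------+-------
2  | Inside Out    | 6.7   
4  | Inception     | 9.4   
5  | WALL-E        | 6.7   
6  | Up            | 8     
7  | Groundhog Day | 7     
8  | Interstellar  | 8.9   
9  | Inception     | 7.3   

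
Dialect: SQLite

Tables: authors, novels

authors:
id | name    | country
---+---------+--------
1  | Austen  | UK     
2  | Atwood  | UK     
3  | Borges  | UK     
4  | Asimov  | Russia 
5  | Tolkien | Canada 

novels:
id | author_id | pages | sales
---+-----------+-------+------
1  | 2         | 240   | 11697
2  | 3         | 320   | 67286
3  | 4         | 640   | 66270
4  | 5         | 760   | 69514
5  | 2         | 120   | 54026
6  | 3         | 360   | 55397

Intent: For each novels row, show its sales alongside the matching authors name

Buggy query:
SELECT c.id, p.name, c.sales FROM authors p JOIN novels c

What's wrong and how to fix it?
Bug: JOIN with no ON clause produces a cartesian product; every novels row pairs with every authors row

Fix: Add ON c.author_id = p.id to the JOIN

Corrected query:
SELECT c.id, p.name, c.sales FROM authors p JOIN novels c ON c.author_id = p.id

Result:
id | name    | sales
---+---------+------
1  | Atwood  | 11697
2  | Borges  | 67286
3  | Asimov  | 66270
4  | Tolkien | 69514
5  | Atwood  | 54026
6  | Borges  | 55397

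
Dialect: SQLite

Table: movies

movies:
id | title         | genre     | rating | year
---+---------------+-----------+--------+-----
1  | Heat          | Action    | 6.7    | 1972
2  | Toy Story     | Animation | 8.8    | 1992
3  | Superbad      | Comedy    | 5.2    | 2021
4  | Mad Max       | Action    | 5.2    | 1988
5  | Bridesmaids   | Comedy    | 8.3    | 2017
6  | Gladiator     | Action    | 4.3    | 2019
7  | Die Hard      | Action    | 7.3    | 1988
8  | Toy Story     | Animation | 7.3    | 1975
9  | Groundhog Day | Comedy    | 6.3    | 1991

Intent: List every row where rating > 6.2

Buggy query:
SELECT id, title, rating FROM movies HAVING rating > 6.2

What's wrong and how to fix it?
Bug: HAVING filters the output of aggregation, but this query has no GROUP BY and no aggregate functions, so SQLite rejects it (HAVING clause on a non-aggregate query); the condition here is per row

Fix: Use WHERE for row-level filtering

Corrected query:
SELECT id, title, rating FROM movies WHERE rating > 6.2

Result:
id | title         | rating
---+---------------+-------
1  | Heat          | 6.7   
2  | Toy Story     | 8.8   
5  | Bridesmaids   | 8.3   
7  | Die Hard      | 7.3   
8  | Toy Story     | 7.3   
9  | Groundhog Day | 6.3   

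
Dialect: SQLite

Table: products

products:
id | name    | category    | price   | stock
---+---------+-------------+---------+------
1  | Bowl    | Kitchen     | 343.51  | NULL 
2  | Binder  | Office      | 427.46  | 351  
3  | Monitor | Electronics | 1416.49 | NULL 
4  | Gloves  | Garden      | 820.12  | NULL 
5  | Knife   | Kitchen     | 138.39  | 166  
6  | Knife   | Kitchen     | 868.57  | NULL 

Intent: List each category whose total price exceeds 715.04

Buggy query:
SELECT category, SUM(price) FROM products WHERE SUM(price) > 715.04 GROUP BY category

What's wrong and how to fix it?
Bug: Aggregate functions cannot appear in a WHERE clause

Fix: Move the aggregate condition to a HAVING clause

Corrected query:
SELECT category, SUM(price) FROM products GROUP BY category HAVING SUM(price) > 715.04

Result:
category    | SUM(price)
------------+-----------
Electronics | 1416.49   
Garden      | 820.12    
Kitchen     | 1350.47   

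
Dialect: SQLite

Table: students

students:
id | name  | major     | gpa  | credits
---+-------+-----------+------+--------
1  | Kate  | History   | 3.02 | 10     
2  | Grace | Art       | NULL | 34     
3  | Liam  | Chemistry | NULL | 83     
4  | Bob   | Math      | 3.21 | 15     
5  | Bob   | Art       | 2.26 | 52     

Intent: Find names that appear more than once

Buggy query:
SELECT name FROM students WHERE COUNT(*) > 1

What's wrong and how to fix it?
Bug: WHERE can't reference COUNT(*); aggregates are computed after WHERE

Fix: GROUP BY name, then filter groups with HAVING COUNT(*) > 1

Corrected query:
SELECT name FROM students GROUP BY name HAVING COUNT(*) > 1

Result:
name
----
Bob 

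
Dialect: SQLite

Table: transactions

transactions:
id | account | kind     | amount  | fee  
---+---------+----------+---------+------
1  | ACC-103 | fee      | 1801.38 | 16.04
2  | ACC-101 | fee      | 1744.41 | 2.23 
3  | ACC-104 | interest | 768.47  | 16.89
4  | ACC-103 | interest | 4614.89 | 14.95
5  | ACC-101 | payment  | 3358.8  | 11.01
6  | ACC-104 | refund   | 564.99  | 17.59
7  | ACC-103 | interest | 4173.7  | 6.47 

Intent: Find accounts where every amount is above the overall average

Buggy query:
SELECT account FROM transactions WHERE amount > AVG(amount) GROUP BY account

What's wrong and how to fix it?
Bug: WHERE evaluates per row before aggregation, so AVG() is unavailable

Fix: Use a subquery for AVG and a HAVING MIN(...) filter so the condition holds for every row in the group

Corrected query:
SELECT account FROM transactions GROUP BY account HAVING MIN(amount) > (SELECT AVG(amount) FROM transactions)

Result:
(no rows)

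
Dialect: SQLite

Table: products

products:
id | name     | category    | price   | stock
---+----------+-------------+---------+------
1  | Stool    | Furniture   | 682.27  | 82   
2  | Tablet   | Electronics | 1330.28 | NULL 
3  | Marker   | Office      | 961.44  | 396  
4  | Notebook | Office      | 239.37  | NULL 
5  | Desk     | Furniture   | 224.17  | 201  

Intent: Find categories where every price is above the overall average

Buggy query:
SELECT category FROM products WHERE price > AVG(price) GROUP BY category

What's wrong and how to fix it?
Bug: AVG() is an aggregate; it can't sit directly in WHERE

Fix: Use a subquery for AVG and a HAVING MIN(...) filter so the condition holds for every row in the group

Corrected query:
SELECT category FROM products GROUP BY category HAVING MIN(price) > (SELECT AVG(price) FROM products)

Result:
category   
-----------
Electronics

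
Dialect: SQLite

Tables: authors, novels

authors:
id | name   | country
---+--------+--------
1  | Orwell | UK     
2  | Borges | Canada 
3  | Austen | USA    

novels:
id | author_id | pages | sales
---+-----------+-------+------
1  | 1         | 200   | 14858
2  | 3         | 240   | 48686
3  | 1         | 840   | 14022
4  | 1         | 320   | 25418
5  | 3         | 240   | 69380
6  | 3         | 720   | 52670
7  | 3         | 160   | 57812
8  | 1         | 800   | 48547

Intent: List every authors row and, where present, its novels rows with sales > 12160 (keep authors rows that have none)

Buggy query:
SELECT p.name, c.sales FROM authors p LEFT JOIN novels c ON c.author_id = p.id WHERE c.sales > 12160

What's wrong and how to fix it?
Bug: Filtering c.sales in WHERE discards the NULL rows produced by LEFT JOIN, turning it into an inner join

Fix: Move the right-table condition into the ON clause so unmatched parents are kept

Corrected query:
SELECT p.name, c.sales FROM authors p LEFT JOIN novels c ON c.author_id = p.id AND c.sales > 12160

Result:
name   | sales
-------+------
Orwell | 14022
Orwell | 14858
Orwell | 25418
Orwell | 48547
Borges | NULL 
Austen | 48686
Austen | 52670
Austen | 57812
Austen | 69380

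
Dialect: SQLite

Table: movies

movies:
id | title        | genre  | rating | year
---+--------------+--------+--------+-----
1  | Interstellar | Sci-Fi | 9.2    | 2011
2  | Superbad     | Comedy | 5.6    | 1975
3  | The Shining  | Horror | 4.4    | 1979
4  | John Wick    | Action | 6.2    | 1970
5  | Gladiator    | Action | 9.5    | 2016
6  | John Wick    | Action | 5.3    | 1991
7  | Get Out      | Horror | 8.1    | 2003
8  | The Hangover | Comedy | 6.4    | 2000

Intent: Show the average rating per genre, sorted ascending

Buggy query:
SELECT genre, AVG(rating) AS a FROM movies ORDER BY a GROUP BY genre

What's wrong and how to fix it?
Bug: ORDER BY appears before GROUP BY; SQL clause order requires GROUP BY first

Fix: Reorder: SELECT … FROM … GROUP BY … ORDER BY …

Corrected query:
SELECT genre, AVG(rating) AS a FROM movies GROUP BY genre ORDER BY a

Result:
genre  | a   
-------+-----
Comedy | 6   
Horror | 6.25
Action | 7   
Sci-Fi | 9.2 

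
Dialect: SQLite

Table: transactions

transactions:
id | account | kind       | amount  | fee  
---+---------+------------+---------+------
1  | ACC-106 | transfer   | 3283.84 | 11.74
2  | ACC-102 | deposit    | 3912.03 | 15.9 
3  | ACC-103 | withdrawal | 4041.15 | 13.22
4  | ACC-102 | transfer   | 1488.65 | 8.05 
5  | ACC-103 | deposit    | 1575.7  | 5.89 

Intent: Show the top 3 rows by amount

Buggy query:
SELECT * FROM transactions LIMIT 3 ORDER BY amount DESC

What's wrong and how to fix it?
Bug: LIMIT must come after ORDER BY

Fix: Swap the clauses: ORDER BY first, then LIMIT

Corrected query:
SELECT * FROM transactions ORDER BY amount DESC LIMIT 3

Result:
id | account | kind       | amount  | fee  
---+---------+------------+---------+------
3  | ACC-103 | withdrawal | 4041.15 | 13.22
2  | ACC-102 | deposit    | 3912.03 | 15.9 
1  | ACC-106 | transfer   | 3283.84 | 11.74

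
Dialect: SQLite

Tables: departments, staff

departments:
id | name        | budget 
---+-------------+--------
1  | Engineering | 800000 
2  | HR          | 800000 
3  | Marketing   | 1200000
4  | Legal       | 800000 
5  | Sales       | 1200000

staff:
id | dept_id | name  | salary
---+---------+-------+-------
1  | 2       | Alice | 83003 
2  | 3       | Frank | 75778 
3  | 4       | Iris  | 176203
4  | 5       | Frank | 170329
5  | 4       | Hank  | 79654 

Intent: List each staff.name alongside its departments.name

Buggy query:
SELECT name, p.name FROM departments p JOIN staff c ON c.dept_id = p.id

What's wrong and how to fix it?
Bug: Both tables have a 'name' column; the unqualified reference is ambiguous

Fix: Qualify the column with its table alias (c.name)

Corrected query:
SELECT c.name, p.name FROM departments p JOIN staff c ON c.dept_id = p.id

Result:
name  | name     
------+----------
Alice | HR       
Frank | Marketing
Iris  | Legal    
Frank | Sales    
Hank  | Legal    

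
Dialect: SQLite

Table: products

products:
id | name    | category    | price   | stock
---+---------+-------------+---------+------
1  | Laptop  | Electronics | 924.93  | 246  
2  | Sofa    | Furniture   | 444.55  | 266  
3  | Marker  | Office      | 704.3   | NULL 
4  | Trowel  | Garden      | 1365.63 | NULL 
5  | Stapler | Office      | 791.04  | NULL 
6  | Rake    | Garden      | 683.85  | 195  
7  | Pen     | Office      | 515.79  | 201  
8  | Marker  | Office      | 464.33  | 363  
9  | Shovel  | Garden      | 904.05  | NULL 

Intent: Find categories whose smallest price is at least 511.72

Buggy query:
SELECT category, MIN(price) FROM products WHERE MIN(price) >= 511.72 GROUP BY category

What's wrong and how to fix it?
Bug: MIN() in WHERE is a misuse of aggregate

Fix: Replace WHERE with HAVING after the GROUP BY

Corrected query:
SELECT category, MIN(price) FROM products GROUP BY category HAVING MIN(price) >= 511.72

Result:
category    | MIN(price)
------------+-----------
Electronics | 924.93    
Garden      | 683.85    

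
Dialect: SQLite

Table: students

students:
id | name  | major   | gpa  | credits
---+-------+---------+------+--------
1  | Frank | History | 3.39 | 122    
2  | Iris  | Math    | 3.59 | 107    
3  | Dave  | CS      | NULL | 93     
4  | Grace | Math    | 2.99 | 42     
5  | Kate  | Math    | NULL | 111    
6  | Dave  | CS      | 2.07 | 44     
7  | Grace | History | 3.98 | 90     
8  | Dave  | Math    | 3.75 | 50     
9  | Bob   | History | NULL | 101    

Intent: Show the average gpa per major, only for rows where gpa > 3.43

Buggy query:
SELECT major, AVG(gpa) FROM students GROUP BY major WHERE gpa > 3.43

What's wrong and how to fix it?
Bug: Row-level WHERE must come before GROUP BY in the clause order

Fix: Place WHERE between FROM and GROUP BY

Corrected query:
SELECT major, AVG(gpa) FROM students WHERE gpa > 3.43 GROUP BY major

Result:
major   | AVG(gpa)
--------+---------
History | 3.98    
Math    | 3.67    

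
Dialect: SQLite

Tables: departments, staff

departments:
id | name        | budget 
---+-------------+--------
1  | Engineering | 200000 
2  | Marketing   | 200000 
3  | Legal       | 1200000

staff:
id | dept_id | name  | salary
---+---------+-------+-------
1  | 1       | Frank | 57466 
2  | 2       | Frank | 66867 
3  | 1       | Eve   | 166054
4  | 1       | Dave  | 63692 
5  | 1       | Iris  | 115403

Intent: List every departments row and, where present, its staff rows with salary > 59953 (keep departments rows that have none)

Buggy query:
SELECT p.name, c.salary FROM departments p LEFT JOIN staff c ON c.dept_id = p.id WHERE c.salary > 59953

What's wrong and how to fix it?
Bug: A WHERE condition on the right-hand table after LEFT JOIN drops unmatched parents

Fix: Move the right-table condition into the ON clause so unmatched parents are kept

Corrected query:
SELECT p.name, c.salary FROM departments p LEFT JOIN staff c ON c.dept_id = p.id AND c.salary > 59953

Result:
name        | salary
------------+-------
Engineering | 63692 
Engineering | 115403
Engineering | 166054
Marketing   | 66867 
Legal       | NULL  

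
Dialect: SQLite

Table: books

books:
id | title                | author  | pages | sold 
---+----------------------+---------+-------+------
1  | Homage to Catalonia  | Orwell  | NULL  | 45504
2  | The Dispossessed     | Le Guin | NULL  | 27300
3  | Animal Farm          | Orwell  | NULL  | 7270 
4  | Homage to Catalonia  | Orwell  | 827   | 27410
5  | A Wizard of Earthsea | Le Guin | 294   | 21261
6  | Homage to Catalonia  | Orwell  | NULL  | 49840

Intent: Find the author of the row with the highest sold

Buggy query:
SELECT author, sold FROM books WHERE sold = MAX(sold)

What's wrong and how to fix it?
Bug: WHERE is evaluated per row; an aggregate over the whole table isn't defined there

Fix: Use a subquery: WHERE sold = (SELECT MAX(sold) FROM books)

Corrected query:
SELECT author, sold FROM books WHERE sold = (SELECT MAX(sold) FROM books)

Result:
author | sold 
-------+------
Orwell | 49840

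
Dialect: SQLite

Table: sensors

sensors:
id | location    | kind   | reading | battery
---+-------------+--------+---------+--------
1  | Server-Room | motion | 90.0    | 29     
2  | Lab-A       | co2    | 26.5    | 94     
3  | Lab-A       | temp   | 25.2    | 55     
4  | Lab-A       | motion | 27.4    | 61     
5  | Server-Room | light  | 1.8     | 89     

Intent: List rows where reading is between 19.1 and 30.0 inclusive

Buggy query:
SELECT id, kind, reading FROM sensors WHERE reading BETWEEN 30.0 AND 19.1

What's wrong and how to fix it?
Bug: The bounds are reversed; BETWEEN a AND b requires a <= b to match anything

Fix: Write BETWEEN 19.1 AND 30.0

Corrected query:
SELECT id, kind, reading FROM sensors WHERE reading BETWEEN 19.1 AND 30.0

Result:
id | kind   | reading
---+--------+--------
2  | co2    | 26.5   
3  | temp   | 25.2   
4  | motion | 27.4   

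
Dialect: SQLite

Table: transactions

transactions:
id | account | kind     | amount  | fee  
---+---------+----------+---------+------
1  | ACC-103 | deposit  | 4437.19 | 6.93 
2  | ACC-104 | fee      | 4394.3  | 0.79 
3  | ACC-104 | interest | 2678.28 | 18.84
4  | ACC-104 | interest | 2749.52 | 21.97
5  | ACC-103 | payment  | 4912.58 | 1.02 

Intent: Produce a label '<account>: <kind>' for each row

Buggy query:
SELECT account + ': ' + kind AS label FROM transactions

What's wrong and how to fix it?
Bug: '+' is numeric addition; on text columns SQLite converts them to 0 instead of concatenating

Fix: Replace + with || to concatenate text

Corrected query:
SELECT account || ': ' || kind AS label FROM transactions

Result:
label            
-----------------
ACC-103: deposit 
ACC-104: fee     
ACC-104: interest
ACC-104: interest
ACC-103: payment 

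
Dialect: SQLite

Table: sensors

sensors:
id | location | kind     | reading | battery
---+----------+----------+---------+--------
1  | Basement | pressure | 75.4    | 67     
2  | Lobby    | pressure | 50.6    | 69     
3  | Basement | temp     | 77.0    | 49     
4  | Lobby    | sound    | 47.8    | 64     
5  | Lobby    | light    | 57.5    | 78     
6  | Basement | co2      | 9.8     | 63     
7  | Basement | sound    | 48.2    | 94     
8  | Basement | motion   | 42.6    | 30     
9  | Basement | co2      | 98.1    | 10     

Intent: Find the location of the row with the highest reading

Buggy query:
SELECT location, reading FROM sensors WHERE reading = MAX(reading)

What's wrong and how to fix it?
Bug: MAX(reading) is an aggregate and cannot be used directly in WHERE

Fix: Use a subquery: WHERE reading = (SELECT MAX(reading) FROM sensors)

Corrected query:
SELECT location, reading FROM sensors WHERE reading = (SELECT MAX(reading) FROM sensors)

Result:
location | reading
---------+--------
Basement | 98.1   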